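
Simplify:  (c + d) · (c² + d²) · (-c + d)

Telescope via difference of squares: (d+c)(d-c) = -c² + d², then repeat with the next factor.

-c⁴ + d⁴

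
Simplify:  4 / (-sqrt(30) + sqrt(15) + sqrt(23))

Group as (sqrt(15) + sqrt(23)) - sqrt(30); multiply by (sqrt(15) + sqrt(23)) + sqrt(30), then rationalise the remaining surd.

(-8*sqrt(30) + 22*sqrt(23) + 38*sqrt(15) + 30*sqrt(46))/329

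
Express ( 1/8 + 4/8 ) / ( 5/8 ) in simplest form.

1

Numerator: 1/8 + 4/8 = 5/8
Denominator: 5/8 = 5/8
Divide: (5/8) · (8/5) = 1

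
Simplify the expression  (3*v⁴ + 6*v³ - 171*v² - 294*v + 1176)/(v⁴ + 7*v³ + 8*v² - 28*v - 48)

Factor: 3*v⁴ + 6*v³ - 171*v² - 294*v + 1176 = 3·(v + 4)·(v - 7)·(v + 7)·(v - 2);  v⁴ + 7*v³ + 8*v² - 28*v - 48 = (v + 2)·(v + 3)·(v - 2)·(v + 4)
Cancel the common factors (v + 4), (v - 2).

(3*v² - 147)/(v² + 5*v + 6)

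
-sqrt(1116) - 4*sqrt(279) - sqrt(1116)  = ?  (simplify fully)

sqrt(1116) = 6*sqrt(31); 4*sqrt(279) = 12*sqrt(31); sqrt(1116) = 6*sqrt(31)
Combine: (-6 - 12 - 6)·sqrt(31) = -24*sqrt(31)

-24*sqrt(31)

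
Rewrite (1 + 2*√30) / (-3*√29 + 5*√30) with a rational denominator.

(3*√29 + 5*√30 + 6*√870 + 300)/489

Multiply numerator and denominator by 3*√29 + 5*√30.
Denominator becomes 489; numerator becomes 3*√29 + 5*√30 + 6*√870 + 300.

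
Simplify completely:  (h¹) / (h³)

Quotient: (h^-2)

h^(-2)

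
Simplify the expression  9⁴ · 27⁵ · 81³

3^35

9⁴ = 3^8; 27⁵ = 3^15; 81³ = 3^12
Combine exponents: 3^35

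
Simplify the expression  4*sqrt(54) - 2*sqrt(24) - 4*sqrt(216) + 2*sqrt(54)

4*sqrt(54) = 12*sqrt(6); 2*sqrt(24) = 4*sqrt(6); 4*sqrt(216) = 24*sqrt(6); 2*sqrt(54) = 6*sqrt(6)
Combine: (12 - 4 - 24 + 6)·sqrt(6) = -10*sqrt(6)

-10*sqrt(6)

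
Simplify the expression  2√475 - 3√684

2√475 = 10*√19; 3√684 = 18*√19
Combine: (10 - 18)·√19 = -8*√19

-8*√19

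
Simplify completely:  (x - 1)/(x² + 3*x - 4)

Factor: x² + 3*x - 4 = (x - 1)·(x + 4)
Cancel the common factor (x - 1).

1/(x + 4)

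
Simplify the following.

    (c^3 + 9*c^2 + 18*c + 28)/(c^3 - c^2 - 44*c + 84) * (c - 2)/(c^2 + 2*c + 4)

Factor: c^3 + 9*c^2 + 18*c + 28 = (c + 7)*(c^2 + 2*c + 4);  c^3 - c^2 - 44*c + 84 = (c - 2)*(c + 7)*(c - 6)
Cancel the common factors (c^2 + 2*c + 4), (c - 2), (c + 7).

1/(c - 6)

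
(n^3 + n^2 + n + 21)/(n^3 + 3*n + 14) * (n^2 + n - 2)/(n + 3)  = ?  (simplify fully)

Factor: n^3 + n^2 + n + 21 = (n^2 - 2*n + 7)*(n + 3);  n^3 + 3*n + 14 = (n^2 - 2*n + 7)*(n + 2);  n^2 + n - 2 = (n - 1)*(n + 2)
Cancel the common factors (n^2 - 2*n + 7), (n + 3), (n + 2).

n - 1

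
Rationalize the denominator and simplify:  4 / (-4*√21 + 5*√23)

(16*√21 + 20*√23)/239

Multiply numerator and denominator by 4*√21 + 5*√23.
Denominator becomes 239; numerator becomes 16*√21 + 20*√23.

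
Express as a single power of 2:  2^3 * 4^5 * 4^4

2^3 = 2^3; 4^5 = 2^10; 4^4 = 2^8
Combine exponents: 2^21

2^21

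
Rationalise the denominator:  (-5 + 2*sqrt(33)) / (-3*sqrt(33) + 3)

Multiply numerator and denominator by 3 + 3*sqrt(33).
Denominator becomes -288; numerator becomes -9*sqrt(33) + 183.

(-61 + 3*sqrt(33))/96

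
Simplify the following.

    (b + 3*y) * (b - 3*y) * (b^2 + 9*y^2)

b^4 - 81*y^4

Telescope via difference of squares: (b+(3*y))(b-(3*y)) = b^2 - 9*y^2, then repeat with the next factor.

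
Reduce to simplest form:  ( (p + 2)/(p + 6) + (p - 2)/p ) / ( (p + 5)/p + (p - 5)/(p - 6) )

(p³ - 3*p² - 24*p + 36)/(p³ + 3*p² - 33*p - 90)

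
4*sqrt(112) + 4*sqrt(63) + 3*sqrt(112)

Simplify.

40*sqrt(7)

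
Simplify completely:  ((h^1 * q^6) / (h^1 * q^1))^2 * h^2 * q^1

h^2*q^11

Inside the bracket: q^5
Raise to the power 2: q^10
Multiply by h^2 * q^1: add exponents.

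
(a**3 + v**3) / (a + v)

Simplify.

Factor as (a+b)(a**2-ab+b**2) with a=a, b=v.

a**2 - a*v + v**2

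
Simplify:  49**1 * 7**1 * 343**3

7**12

49**1 = 7**2; 7**1 = 7**1; 343**3 = 7**9
Combine exponents: 7**12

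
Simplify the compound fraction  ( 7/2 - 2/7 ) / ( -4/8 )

Numerator: 7/2 - 2/7 = 45/14
Denominator: -4/8 = -1/2
Divide: (45/14) · (-2) = -45/7

-45/7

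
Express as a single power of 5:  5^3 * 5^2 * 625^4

5^3 = 5^3; 5^2 = 5^2; 625^4 = 5^16
Combine exponents: 5^21

5^21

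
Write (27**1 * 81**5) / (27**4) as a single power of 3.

27**1 = 3**3; 81**5 = 3**20; 27**4 = 3**12
Combine exponents: 3**11

3**11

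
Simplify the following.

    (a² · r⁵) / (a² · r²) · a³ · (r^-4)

a³/r

Quotient: r³
Multiply by a³ · (r^-4): add exponents.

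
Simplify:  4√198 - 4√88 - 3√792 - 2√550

4√198 = 12*√22; 4√88 = 8*√22; 3√792 = 18*√22; 2√550 = 10*√22
Combine: (12 - 8 - 18 - 10)·√22 = -24*√22

-24*√22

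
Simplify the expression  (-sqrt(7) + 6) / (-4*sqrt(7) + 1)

Multiply numerator and denominator by 1 + 4*sqrt(7).
Denominator becomes -111; numerator becomes -22 + 23*sqrt(7).

(-23*sqrt(7) + 22)/111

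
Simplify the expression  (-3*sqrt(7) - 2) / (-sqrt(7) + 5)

Multiply numerator and denominator by sqrt(7) + 5.
Denominator becomes 18; numerator becomes -17*sqrt(7) - 31.

(-17*sqrt(7) - 31)/18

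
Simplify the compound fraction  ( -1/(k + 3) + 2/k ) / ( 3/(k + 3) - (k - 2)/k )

Numerator: -1/(k + 3) + 2/k = (k + 6)/(k^2 + 3*k)
Denominator: 3/(k + 3) - (k - 2)/k = (-k^2 + 2*k + 6)/(k^2 + 3*k)
Divide: ((k + 6)/(k^2 + 3*k)) · ((k^2 + 3*k)/(-k^2 + 2*k + 6)) = (-k - 6)/(k^2 - 2*k - 6)

(-k - 6)/(k^2 - 2*k - 6)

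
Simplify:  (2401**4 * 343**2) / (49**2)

2401**4 = 7**16; 343**2 = 7**6; 49**2 = 7**4
Combine exponents: 7**18

7**18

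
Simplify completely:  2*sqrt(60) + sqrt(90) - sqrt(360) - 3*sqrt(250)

-18*sqrt(10) + 4*sqrt(15)

2*sqrt(60) = 4*sqrt(15); sqrt(90) = 3*sqrt(10); sqrt(360) = 6*sqrt(10); 3*sqrt(250) = 15*sqrt(10)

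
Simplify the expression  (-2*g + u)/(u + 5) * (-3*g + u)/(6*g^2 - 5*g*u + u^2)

Factor: 6*g^2 - 5*g*u + u^2 = (-3*g + u)*(-2*g + u)
Cancel the common factors (-2*g + u), (-3*g + u).

1/(u + 5)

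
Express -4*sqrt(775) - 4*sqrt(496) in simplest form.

-36*sqrt(31)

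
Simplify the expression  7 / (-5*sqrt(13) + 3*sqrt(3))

Multiply numerator and denominator by 3*sqrt(3) + 5*sqrt(13).
Denominator becomes -298; numerator becomes 21*sqrt(3) + 35*sqrt(13).

(-35*sqrt(13) - 21*sqrt(3))/298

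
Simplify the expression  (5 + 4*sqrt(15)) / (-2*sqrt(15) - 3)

Multiply numerator and denominator by -3 + 2*sqrt(15).
Denominator becomes -51; numerator becomes -2*sqrt(15) + 105.

(-105 + 2*sqrt(15))/51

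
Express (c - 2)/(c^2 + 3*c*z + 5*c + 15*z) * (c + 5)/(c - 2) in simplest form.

1/(c + 3*z)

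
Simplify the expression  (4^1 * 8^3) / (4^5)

4^1 = 2^2; 8^3 = 2^9; 4^5 = 2^10
Combine exponents: 2^1

2^1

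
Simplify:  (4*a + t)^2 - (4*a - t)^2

16*a*t

Only the odd-power cross terms survive.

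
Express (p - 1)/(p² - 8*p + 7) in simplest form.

Factor: p² - 8*p + 7 = (p - 7)·(p - 1)
Cancel the common factor (p - 1).

1/(p - 7)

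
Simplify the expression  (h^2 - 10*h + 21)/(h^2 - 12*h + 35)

Factor: h^2 - 10*h + 21 = (h - 3)*(h - 7);  h^2 - 12*h + 35 = (h - 5)*(h - 7)
Cancel the common factor (h - 7).

(h - 3)/(h - 5)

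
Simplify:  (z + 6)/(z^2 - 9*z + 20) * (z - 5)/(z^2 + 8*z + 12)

Factor: z^2 - 9*z + 20 = (z - 4)*(z - 5);  z^2 + 8*z + 12 = (z + 2)*(z + 6)
Cancel the common factors (z + 6), (z - 5).

1/(z^2 - 2*z - 8)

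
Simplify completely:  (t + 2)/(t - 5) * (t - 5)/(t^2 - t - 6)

Factor: t^2 - t - 6 = (t + 2)*(t - 3)
Cancel the common factors (t + 2), (t - 5).

1/(t - 3)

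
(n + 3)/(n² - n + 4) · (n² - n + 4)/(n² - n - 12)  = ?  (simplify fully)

1/(n - 4)

Factor: n² - n - 12 = (n + 3)·(n - 4)
Cancel the common factors (n² - n + 4), (n + 3).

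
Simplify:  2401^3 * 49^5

7^22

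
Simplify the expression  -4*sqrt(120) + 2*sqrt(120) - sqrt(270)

-7*sqrt(30)

4*sqrt(120) = 8*sqrt(30); 2*sqrt(120) = 4*sqrt(30); sqrt(270) = 3*sqrt(30)
Combine: (-8 + 4 - 3)·sqrt(30) = -7*sqrt(30)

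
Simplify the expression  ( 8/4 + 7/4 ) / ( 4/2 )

Numerator: 8/4 + 7/4 = 15/4
Denominator: 4/2 = 2
Divide: (15/4) · (1/2) = 15/8

15/8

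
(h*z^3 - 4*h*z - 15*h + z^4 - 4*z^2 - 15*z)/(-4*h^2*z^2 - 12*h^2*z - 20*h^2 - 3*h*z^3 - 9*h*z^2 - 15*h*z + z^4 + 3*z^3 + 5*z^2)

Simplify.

Factor: h*z^3 - 4*h*z - 15*h + z^4 - 4*z^2 - 15*z = (h + z)*(z - 3)*(z^2 + 3*z + 5);  -4*h^2*z^2 - 12*h^2*z - 20*h^2 - 3*h*z^3 - 9*h*z^2 - 15*h*z + z^4 + 3*z^3 + 5*z^2 = (h + z)*(z^2 + 3*z + 5)*(-4*h + z)
Cancel the common factors (z^2 + 3*z + 5), (h + z).

(z - 3)/(-4*h + z)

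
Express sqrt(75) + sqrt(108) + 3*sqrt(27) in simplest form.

20*sqrt(3)

sqrt(75) = 5*sqrt(3); sqrt(108) = 6*sqrt(3); 3*sqrt(27) = 9*sqrt(3)
Combine: (5 + 6 + 9)·sqrt(3) = 20*sqrt(3)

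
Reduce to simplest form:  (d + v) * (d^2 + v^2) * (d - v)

d^4 - v^4

Pair the conjugate factors: (d+v)(d-v) = d^2 - v^2, then repeat with the next factor.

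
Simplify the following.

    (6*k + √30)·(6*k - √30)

Difference of squares with P = 6*k, Q = √30.

36*k² - 30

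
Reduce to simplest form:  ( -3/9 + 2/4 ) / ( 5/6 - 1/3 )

Numerator: -3/9 + 2/4 = 1/6
Denominator: 5/6 - 1/3 = 1/2
Divide: (1/6) · (2) = 1/3

1/3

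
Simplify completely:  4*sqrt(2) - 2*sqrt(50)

-6*sqrt(2)

4*sqrt(2) = 4*sqrt(2); 2*sqrt(50) = 10*sqrt(2)
Combine: (4 - 10)·sqrt(2) = -6*sqrt(2)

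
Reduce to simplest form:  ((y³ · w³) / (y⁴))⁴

w^12/y⁴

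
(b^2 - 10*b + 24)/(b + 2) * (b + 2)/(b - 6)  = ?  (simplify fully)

Factor: b^2 - 10*b + 24 = (b - 6)*(b - 4)
Cancel the common factors (b - 6), (b + 2).

b - 4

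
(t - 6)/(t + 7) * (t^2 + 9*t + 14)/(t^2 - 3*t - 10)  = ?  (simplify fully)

Factor: t^2 + 9*t + 14 = (t + 2)*(t + 7);  t^2 - 3*t - 10 = (t + 2)*(t - 5)
Cancel the common factors (t + 2), (t + 7).

(t - 6)/(t - 5)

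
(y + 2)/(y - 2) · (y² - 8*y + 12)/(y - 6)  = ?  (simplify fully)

y + 2

Factor: y² - 8*y + 12 = (y - 6)·(y - 2)
Cancel the common factors (y - 2), (y - 6).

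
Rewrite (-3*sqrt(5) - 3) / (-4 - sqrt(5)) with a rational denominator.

(-3 + 9*sqrt(5))/11

Multiply numerator and denominator by -4 + sqrt(5).
Denominator becomes 11; numerator becomes -3 + 9*sqrt(5).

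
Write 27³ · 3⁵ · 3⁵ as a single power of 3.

3^19

27³ = 3^9; 3⁵ = 3^5; 3⁵ = 3^5
Combine exponents: 3^19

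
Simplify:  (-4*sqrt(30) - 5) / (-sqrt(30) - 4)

Multiply numerator and denominator by -4 + sqrt(30).
Denominator becomes -14; numerator becomes -100 + 11*sqrt(30).

(-11*sqrt(30) + 100)/14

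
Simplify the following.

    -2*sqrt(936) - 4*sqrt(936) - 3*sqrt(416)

2*sqrt(936) = 12*sqrt(26); 4*sqrt(936) = 24*sqrt(26); 3*sqrt(416) = 12*sqrt(26)
Combine: (-12 - 24 - 12)·sqrt(26) = -48*sqrt(26)

-48*sqrt(26)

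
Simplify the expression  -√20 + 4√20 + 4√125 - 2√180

14*√5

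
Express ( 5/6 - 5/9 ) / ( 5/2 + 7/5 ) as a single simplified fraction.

25/351

Numerator: 5/6 - 5/9 = 5/18
Denominator: 5/2 + 7/5 = 39/10
Divide: (5/18) · (10/39) = 25/351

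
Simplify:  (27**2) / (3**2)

3**4

27**2 = 3**6; 3**2 = 3**2
Combine exponents: 3**4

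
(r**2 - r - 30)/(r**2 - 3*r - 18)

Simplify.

Factor: r**2 - r - 30 = (r + 5)*(r - 6);  r**2 - 3*r - 18 = (r + 3)*(r - 6)
Cancel the common factor (r - 6).

(r + 5)/(r + 3)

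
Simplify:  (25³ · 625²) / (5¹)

5^13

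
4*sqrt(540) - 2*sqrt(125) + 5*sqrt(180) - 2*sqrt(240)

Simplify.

20*sqrt(5) + 16*sqrt(15)

4*sqrt(540) = 24*sqrt(15); 2*sqrt(125) = 10*sqrt(5); 5*sqrt(180) = 30*sqrt(5); 2*sqrt(240) = 8*sqrt(15)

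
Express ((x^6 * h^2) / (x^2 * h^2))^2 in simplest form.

Inside the bracket: x^4
Raise to the power 2: x^8

x^8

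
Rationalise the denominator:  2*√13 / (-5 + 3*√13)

(5*√13 + 39)/46

Multiply numerator and denominator by -3*√13 - 5.
Denominator becomes -92; numerator becomes -78 - 10*√13.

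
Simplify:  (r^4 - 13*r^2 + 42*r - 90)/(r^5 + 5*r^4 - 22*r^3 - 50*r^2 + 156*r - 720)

Factor: r^4 - 13*r^2 + 42*r - 90 = (r^2 - 2*r + 6)*(r - 3)*(r + 5);  r^5 + 5*r^4 - 22*r^3 - 50*r^2 + 156*r - 720 = (r - 4)*(r + 5)*(r^2 - 2*r + 6)*(r + 6)
Cancel the common factors (r^2 - 2*r + 6), (r + 5).

(r - 3)/(r^2 + 2*r - 24)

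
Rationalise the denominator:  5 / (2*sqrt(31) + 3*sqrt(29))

(-10*sqrt(31) + 15*sqrt(29))/137

Multiply numerator and denominator by -2*sqrt(31) + 3*sqrt(29).
Denominator becomes 137; numerator becomes -10*sqrt(31) + 15*sqrt(29).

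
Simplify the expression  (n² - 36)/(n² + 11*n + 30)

Factor: n² - 36 = (n - 6)·(n + 6);  n² + 11*n + 30 = (n + 5)·(n + 6)
Cancel the common factor (n + 6).

(n - 6)/(n + 5)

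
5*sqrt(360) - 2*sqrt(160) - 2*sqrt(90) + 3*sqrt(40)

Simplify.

22*sqrt(10)

5*sqrt(360) = 30*sqrt(10); 2*sqrt(160) = 8*sqrt(10); 2*sqrt(90) = 6*sqrt(10); 3*sqrt(40) = 6*sqrt(10)
Combine: (30 - 8 - 6 + 6)·sqrt(10) = 22*sqrt(10)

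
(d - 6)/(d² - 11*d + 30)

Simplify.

1/(d - 5)

Factor: d² - 11*d + 30 = (d - 5)·(d - 6)
Cancel the common factor (d - 6).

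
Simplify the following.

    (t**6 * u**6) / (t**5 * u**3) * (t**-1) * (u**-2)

u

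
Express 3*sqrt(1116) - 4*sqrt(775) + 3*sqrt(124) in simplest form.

4*sqrt(31)

3*sqrt(1116) = 18*sqrt(31); 4*sqrt(775) = 20*sqrt(31); 3*sqrt(124) = 6*sqrt(31)
Combine: (18 - 20 + 6)·sqrt(31) = 4*sqrt(31)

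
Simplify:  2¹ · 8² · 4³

2¹ = 2^1; 8² = 2^6; 4³ = 2^6
Combine exponents: 2^13

2^13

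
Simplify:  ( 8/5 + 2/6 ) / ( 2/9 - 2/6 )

Numerator: 8/5 + 2/6 = 29/15
Denominator: 2/9 - 2/6 = -1/9
Divide: (29/15) · (-9) = -87/5

-87/5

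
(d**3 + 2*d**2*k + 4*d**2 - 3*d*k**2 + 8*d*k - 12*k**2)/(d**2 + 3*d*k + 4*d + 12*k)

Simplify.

d - k

Factor: d**3 + 2*d**2*k + 4*d**2 - 3*d*k**2 + 8*d*k - 12*k**2 = (d + 4)*(d - k)*(d + 3*k);  d**2 + 3*d*k + 4*d + 12*k = (d + 4)*(d + 3*k)
Cancel the common factors (d + 4), (d + 3*k).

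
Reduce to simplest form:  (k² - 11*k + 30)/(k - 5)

k - 6

Factor: k² - 11*k + 30 = (k - 6)·(k - 5)
Cancel the common factor (k - 5).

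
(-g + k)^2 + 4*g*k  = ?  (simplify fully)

Expand the square and combine the 4*g*k term.

(g + k)^2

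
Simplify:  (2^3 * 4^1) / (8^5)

2^3 = 2^3; 4^1 = 2^2; 8^5 = 2^15
Combine exponents: 2^(-10)

2^(-10)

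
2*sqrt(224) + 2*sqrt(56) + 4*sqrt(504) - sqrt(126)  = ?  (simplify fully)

2*sqrt(224) = 8*sqrt(14); 2*sqrt(56) = 4*sqrt(14); 4*sqrt(504) = 24*sqrt(14); sqrt(126) = 3*sqrt(14)
Combine: (8 + 4 + 24 - 3)·sqrt(14) = 33*sqrt(14)

33*sqrt(14)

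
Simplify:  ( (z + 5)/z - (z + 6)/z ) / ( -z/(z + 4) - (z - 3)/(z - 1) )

(z^2 + 3*z - 4)/(2*z^3 - 12*z)

Numerator: (z + 5)/z - (z + 6)/z = -1/z
Denominator: -z/(z + 4) - (z - 3)/(z - 1) = (-2*z^2 + 12)/(z^2 + 3*z - 4)
Divide: (-1/z) · ((z^2 + 3*z - 4)/(-2*z^2 + 12)) = (z^2 + 3*z - 4)/(2*z^3 - 12*z)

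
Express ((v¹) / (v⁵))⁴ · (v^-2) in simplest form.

v^(-18)

Inside the bracket: (v^-4)
Raise to the power 4: (v^-16)
Multiply by (v^-2): add exponents.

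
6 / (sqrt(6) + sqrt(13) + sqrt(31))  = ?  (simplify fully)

(-sqrt(2418) - 6*sqrt(31) + 12*sqrt(13) + 19*sqrt(6))/14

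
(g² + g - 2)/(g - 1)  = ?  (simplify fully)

g + 2

Factor: g² + g - 2 = (g - 1)·(g + 2)
Cancel the common factor (g - 1).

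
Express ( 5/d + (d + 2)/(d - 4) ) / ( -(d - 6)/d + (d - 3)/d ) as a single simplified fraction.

(d² + 7*d - 20)/(3*d - 12)

Numerator: 5/d + (d + 2)/(d - 4) = (d² + 7*d - 20)/(d² - 4*d)
Denominator: -(d - 6)/d + (d - 3)/d = 3/d
Divide: ((d² + 7*d - 20)/(d² - 4*d)) · (d/3) = (d² + 7*d - 20)/(3*d - 12)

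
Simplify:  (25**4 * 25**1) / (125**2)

5**4

25**4 = 5**8; 25**1 = 5**2; 125**2 = 5**6
Combine exponents: 5**4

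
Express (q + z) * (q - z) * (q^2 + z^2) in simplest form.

q^4 - z^4

Telescope via difference of squares: (q+z)(q-z) = q^2 - z^2, then repeat with the next factor.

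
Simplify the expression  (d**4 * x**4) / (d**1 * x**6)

d**3/x**2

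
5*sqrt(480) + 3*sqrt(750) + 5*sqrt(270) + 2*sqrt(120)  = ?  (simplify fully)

5*sqrt(480) = 20*sqrt(30); 3*sqrt(750) = 15*sqrt(30); 5*sqrt(270) = 15*sqrt(30); 2*sqrt(120) = 4*sqrt(30)
Combine: (20 + 15 + 15 + 4)·sqrt(30) = 54*sqrt(30)

54*sqrt(30)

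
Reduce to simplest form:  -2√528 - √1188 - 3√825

-29*√33

2√528 = 8*√33; √1188 = 6*√33; 3√825 = 15*√33
Combine: (-8 - 6 - 15)·√33 = -29*√33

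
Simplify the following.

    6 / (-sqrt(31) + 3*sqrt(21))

Multiply numerator and denominator by sqrt(31) + 3*sqrt(21).
Denominator becomes 158; numerator becomes 6*sqrt(31) + 18*sqrt(21).

(3*sqrt(31) + 9*sqrt(21))/79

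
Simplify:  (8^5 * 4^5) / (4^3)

8^5 = 2^15; 4^5 = 2^10; 4^3 = 2^6
Combine exponents: 2^19

2^19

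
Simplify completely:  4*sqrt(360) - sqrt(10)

4*sqrt(360) = 24*sqrt(10); sqrt(10) = sqrt(10)
Combine: (24 - 1)·sqrt(10) = 23*sqrt(10)

23*sqrt(10)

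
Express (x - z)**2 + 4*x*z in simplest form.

(x + z)**2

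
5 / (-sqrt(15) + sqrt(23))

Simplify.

(5*sqrt(15) + 5*sqrt(23))/8

Multiply numerator and denominator by sqrt(15) + sqrt(23).
Denominator becomes 8; numerator becomes 5*sqrt(15) + 5*sqrt(23).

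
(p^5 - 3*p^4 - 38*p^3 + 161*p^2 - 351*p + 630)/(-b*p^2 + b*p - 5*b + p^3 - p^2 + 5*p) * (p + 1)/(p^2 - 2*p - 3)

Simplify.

Factor: p^5 - 3*p^4 - 38*p^3 + 161*p^2 - 351*p + 630 = (p - 6)*(p + 7)*(p^2 - p + 5)*(p - 3);  -b*p^2 + b*p - 5*b + p^3 - p^2 + 5*p = (p^2 - p + 5)*(-b + p);  p^2 - 2*p - 3 = (p + 1)*(p - 3)
Cancel the common factors (p^2 - p + 5), (p - 3), (p + 1).

(p^2 + p - 42)/(-b + p)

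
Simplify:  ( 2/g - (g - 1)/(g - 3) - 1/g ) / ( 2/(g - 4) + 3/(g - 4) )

Numerator: 2/g - (g - 1)/(g - 3) - 1/g = (-g**2 + 2*g - 3)/(g**2 - 3*g)
Denominator: 2/(g - 4) + 3/(g - 4) = 5/(g - 4)
Divide: ((-g**2 + 2*g - 3)/(g**2 - 3*g)) · (g/5 - 4/5) = (-g**3 + 6*g**2 - 11*g + 12)/(5*g**2 - 15*g)

(-g**3 + 6*g**2 - 11*g + 12)/(5*g**2 - 15*g)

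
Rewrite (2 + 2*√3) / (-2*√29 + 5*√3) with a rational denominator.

(-4*√87 - 30 - 4*√29 - 10*√3)/41

Multiply numerator and denominator by 5*√3 + 2*√29.
Denominator becomes -41; numerator becomes 10*√3 + 4*√29 + 30 + 4*√87.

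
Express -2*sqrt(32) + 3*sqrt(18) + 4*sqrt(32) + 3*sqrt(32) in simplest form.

29*sqrt(2)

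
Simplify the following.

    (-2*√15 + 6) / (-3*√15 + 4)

(-10*√15 + 66)/119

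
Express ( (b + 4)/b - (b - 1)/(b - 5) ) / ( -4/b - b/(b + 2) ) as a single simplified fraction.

(20*b + 40)/(b³ - b² - 12*b - 40)

Numerator: (b + 4)/b - (b - 1)/(b - 5) = -20/(b² - 5*b)
Denominator: -4/b - b/(b + 2) = (-b² - 4*b - 8)/(b² + 2*b)
Divide: (-20/(b² - 5*b)) · ((b² + 2*b)/(-b² - 4*b - 8)) = (20*b + 40)/(b³ - b² - 12*b - 40)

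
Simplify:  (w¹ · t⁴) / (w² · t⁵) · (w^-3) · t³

t²/w⁴

Quotient: (w^-1) · (t^-1)
Multiply by (w^-3) · t³: add exponents.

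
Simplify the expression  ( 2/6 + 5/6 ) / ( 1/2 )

Numerator: 2/6 + 5/6 = 7/6
Denominator: 1/2 = 1/2
Divide: (7/6) · (2) = 7/3

7/3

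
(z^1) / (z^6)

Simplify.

Quotient: (z^-5)

z^(-5)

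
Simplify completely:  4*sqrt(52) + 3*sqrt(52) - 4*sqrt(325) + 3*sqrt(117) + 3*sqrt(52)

9*sqrt(13)

4*sqrt(52) = 8*sqrt(13); 3*sqrt(52) = 6*sqrt(13); 4*sqrt(325) = 20*sqrt(13); 3*sqrt(117) = 9*sqrt(13); 3*sqrt(52) = 6*sqrt(13)
Combine: (8 + 6 - 20 + 9 + 6)·sqrt(13) = 9*sqrt(13)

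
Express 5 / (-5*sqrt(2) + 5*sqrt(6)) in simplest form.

(sqrt(2) + sqrt(6))/4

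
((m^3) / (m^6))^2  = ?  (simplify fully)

m^(-6)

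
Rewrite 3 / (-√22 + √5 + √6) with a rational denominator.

Group as (√5 + √6) - √22; multiply by (√5 + √6) + √22, then rationalise the remaining surd.

-33*√22 - 63*√6 - 69*√5 - 12*√165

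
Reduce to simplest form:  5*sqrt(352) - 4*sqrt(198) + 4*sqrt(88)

16*sqrt(22)

5*sqrt(352) = 20*sqrt(22); 4*sqrt(198) = 12*sqrt(22); 4*sqrt(88) = 8*sqrt(22)
Combine: (20 - 12 + 8)·sqrt(22) = 16*sqrt(22)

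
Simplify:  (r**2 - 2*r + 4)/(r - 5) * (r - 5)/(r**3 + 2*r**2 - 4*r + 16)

Factor: r**3 + 2*r**2 - 4*r + 16 = (r + 4)*(r**2 - 2*r + 4)
Cancel the common factors (r**2 - 2*r + 4), (r - 5).

1/(r + 4)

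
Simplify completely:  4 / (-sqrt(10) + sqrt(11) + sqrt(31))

(-32*sqrt(10) - 10*sqrt(31) + 30*sqrt(11) + 2*sqrt(3410))/85

Group as (sqrt(11) + sqrt(31)) - sqrt(10); multiply by (sqrt(11) + sqrt(31)) + sqrt(10), then rationalise the remaining surd.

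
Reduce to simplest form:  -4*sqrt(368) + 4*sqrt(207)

-4*sqrt(23)

4*sqrt(368) = 16*sqrt(23); 4*sqrt(207) = 12*sqrt(23)
Combine: (-16 + 12)·sqrt(23) = -4*sqrt(23)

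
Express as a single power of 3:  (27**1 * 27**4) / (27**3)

3**6

27**1 = 3**3; 27**4 = 3**12; 27**3 = 3**9
Combine exponents: 3**6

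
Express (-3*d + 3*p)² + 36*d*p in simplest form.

9*(d + p)²

Expand the square and combine the 36*d*p term.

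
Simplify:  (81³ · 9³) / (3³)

3^15

81³ = 3^12; 9³ = 3^6; 3³ = 3^3
Combine exponents: 3^15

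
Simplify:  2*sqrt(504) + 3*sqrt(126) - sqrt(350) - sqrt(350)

2*sqrt(504) = 12*sqrt(14); 3*sqrt(126) = 9*sqrt(14); sqrt(350) = 5*sqrt(14); sqrt(350) = 5*sqrt(14)
Combine: (12 + 9 - 5 - 5)·sqrt(14) = 11*sqrt(14)

11*sqrt(14)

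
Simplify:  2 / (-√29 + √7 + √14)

(4*√29 + 11*√14 + 18*√7 + 7*√58)/82

Group as (√7 + √14) - √29; multiply by (√7 + √14) + √29, then rationalise the remaining surd.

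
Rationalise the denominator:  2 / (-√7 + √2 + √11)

Group as (√2 + √11) - √7; multiply by (√2 + √11) + √7, then rationalise the remaining surd.

(-3*√7 - √11 + 8*√2 + √154)/13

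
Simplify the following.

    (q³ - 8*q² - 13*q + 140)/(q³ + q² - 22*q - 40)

(q - 7)/(q + 2)

Factor: q³ - 8*q² - 13*q + 140 = (q - 5)·(q - 7)·(q + 4);  q³ + q² - 22*q - 40 = (q + 2)·(q + 4)·(q - 5)
Cancel the common factors (q - 5), (q + 4).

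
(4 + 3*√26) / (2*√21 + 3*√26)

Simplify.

Multiply numerator and denominator by -2*√21 + 3*√26.
Denominator becomes 150; numerator becomes -6*√546 - 8*√21 + 12*√26 + 234.

(-3*√546 - 4*√21 + 6*√26 + 117)/75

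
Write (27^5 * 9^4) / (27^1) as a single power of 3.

27^5 = 3^15; 9^4 = 3^8; 27^1 = 3^3
Combine exponents: 3^20

3^20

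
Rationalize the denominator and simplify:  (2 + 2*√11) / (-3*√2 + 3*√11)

(2*√2 + 2*√11 + 2*√22 + 22)/27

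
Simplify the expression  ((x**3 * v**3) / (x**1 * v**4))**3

Inside the bracket: x**2 * (v**-1)
Raise to the power 3: x**6 * (v**-3)

x**6/v**3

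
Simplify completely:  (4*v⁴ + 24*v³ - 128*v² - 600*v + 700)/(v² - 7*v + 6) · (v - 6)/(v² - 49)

(4*v² - 100)/(v - 7)

Factor: 4*v⁴ + 24*v³ - 128*v² - 600*v + 700 = 4·(v - 5)·(v - 1)·(v + 7)·(v + 5);  v² - 7*v + 6 = (v - 1)·(v - 6);  v² - 49 = (v - 7)·(v + 7)
Cancel the common factors (v - 6), (v + 7), (v - 1).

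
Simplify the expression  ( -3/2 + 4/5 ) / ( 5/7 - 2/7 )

Numerator: -3/2 + 4/5 = -7/10
Denominator: 5/7 - 2/7 = 3/7
Divide: (-7/10) · (7/3) = -49/30

-49/30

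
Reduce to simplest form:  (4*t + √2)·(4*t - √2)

16*t² - 2

Difference of squares with P = 4*t, Q = √2.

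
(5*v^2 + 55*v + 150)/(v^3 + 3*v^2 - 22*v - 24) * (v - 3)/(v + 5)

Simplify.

(5*v - 15)/(v^2 - 3*v - 4)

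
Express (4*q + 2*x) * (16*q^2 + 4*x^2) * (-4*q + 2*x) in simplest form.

((2*x)+(4*q))((2*x)-(4*q)) = -16*q^2 + 4*x^2; continue pairing.

-256*q^4 + 16*x^4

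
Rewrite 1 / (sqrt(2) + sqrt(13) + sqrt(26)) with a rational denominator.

(-15*sqrt(13) - 37*sqrt(2) + 52 + 11*sqrt(26))/17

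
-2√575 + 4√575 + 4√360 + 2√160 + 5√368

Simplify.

32*√10 + 30*√23

2√575 = 10*√23; 4√575 = 20*√23; 4√360 = 24*√10; 2√160 = 8*√10; 5√368 = 20*√23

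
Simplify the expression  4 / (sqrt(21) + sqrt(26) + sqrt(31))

Group as (sqrt(26) + sqrt(31)) + sqrt(21); multiply by (sqrt(26) + sqrt(31)) - sqrt(21), then rationalise the remaining surd.

(-sqrt(16926) + 8*sqrt(31) + 13*sqrt(26) + 18*sqrt(21))/241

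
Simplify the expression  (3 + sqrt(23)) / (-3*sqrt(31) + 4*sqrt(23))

(9*sqrt(31) + 12*sqrt(23) + 3*sqrt(713) + 92)/89

Multiply numerator and denominator by 3*sqrt(31) + 4*sqrt(23).
Denominator becomes 89; numerator becomes 9*sqrt(31) + 12*sqrt(23) + 3*sqrt(713) + 92.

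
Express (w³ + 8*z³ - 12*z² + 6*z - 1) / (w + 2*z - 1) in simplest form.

w² - 2*w*z + w + 4*z² - 4*z + 1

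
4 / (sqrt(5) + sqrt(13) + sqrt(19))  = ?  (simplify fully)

(-8*sqrt(1235) - 4*sqrt(19) + 44*sqrt(13) + 108*sqrt(5))/259

Group as (sqrt(5) + sqrt(19)) + sqrt(13); multiply by (sqrt(5) + sqrt(19)) - sqrt(13), then rationalise the remaining surd.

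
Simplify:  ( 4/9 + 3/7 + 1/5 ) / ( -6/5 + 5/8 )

-2704/1449

Numerator: 4/9 + 3/7 + 1/5 = 338/315
Denominator: -6/5 + 5/8 = -23/40
Divide: (338/315) · (-40/23) = -2704/1449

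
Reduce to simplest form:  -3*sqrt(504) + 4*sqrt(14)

3*sqrt(504) = 18*sqrt(14); 4*sqrt(14) = 4*sqrt(14)
Combine: (-18 + 4)·sqrt(14) = -14*sqrt(14)

-14*sqrt(14)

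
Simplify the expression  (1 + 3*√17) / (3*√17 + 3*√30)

Multiply numerator and denominator by -3*√30 + 3*√17.
Denominator becomes -117; numerator becomes -9*√510 - 3*√30 + 3*√17 + 153.

(-51 - √17 + √30 + 3*√510)/39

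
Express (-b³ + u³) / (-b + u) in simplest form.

u^3 - b^3 = (-b + u)(b² + b*u + u²).

b² + b*u + u²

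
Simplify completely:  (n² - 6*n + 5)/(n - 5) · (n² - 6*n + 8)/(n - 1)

n² - 6*n + 8

Factor: n² - 6*n + 5 = (n - 1)·(n - 5);  n² - 6*n + 8 = (n - 4)·(n - 2)
Cancel the common factors (n - 1), (n - 5).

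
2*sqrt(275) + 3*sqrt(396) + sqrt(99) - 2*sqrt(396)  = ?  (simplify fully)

2*sqrt(275) = 10*sqrt(11); 3*sqrt(396) = 18*sqrt(11); sqrt(99) = 3*sqrt(11); 2*sqrt(396) = 12*sqrt(11)
Combine: (10 + 18 + 3 - 12)·sqrt(11) = 19*sqrt(11)

19*sqrt(11)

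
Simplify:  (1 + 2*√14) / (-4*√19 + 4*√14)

(-2*√266 - 28 - √19 - √14)/20

Multiply numerator and denominator by 4*√14 + 4*√19.
Denominator becomes -80; numerator becomes 4*√14 + 4*√19 + 112 + 8*√266.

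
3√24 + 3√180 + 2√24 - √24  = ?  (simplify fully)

8*√6 + 18*√5

3√24 = 6*√6; 3√180 = 18*√5; 2√24 = 4*√6; √24 = 2*√6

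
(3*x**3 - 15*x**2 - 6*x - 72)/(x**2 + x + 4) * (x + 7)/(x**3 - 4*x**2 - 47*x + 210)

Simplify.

3/(x - 5)

Factor: 3*x**3 - 15*x**2 - 6*x - 72 = 3*(x**2 + x + 4)*(x - 6);  x**3 - 4*x**2 - 47*x + 210 = (x - 5)*(x + 7)*(x - 6)
Cancel the common factors (x**2 + x + 4), (x - 6), (x + 7).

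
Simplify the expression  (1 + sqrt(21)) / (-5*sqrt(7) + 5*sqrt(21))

Multiply numerator and denominator by 5*sqrt(7) + 5*sqrt(21).
Denominator becomes 350; numerator becomes 5*sqrt(7) + 5*sqrt(21) + 35*sqrt(3) + 105.

(sqrt(7) + sqrt(21) + 7*sqrt(3) + 21)/70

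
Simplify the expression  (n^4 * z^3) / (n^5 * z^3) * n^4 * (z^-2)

Quotient: (n^-1)
Multiply by n^4 * (z^-2): add exponents.

n^3/z^2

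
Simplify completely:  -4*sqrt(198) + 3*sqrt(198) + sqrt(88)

4*sqrt(198) = 12*sqrt(22); 3*sqrt(198) = 9*sqrt(22); sqrt(88) = 2*sqrt(22)
Combine: (-12 + 9 + 2)·sqrt(22) = -sqrt(22)

-sqrt(22)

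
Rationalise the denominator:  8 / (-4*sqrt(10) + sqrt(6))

(-16*sqrt(10) - 4*sqrt(6))/77

Multiply numerator and denominator by sqrt(6) + 4*sqrt(10).
Denominator becomes -154; numerator becomes 8*sqrt(6) + 32*sqrt(10).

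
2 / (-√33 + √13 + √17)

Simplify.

(6*√33 + 58*√17 + 74*√13 + 4*√7293)/875

Group as (√13 + √17) - √33; multiply by (√13 + √17) + √33, then rationalise the remaining surd.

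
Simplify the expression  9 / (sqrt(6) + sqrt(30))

Multiply numerator and denominator by -sqrt(30) + sqrt(6).
Denominator becomes -24; numerator becomes -9*sqrt(30) + 9*sqrt(6).

(-3*sqrt(6) + 3*sqrt(30))/8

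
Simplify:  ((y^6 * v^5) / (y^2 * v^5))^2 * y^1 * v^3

v^3*y^9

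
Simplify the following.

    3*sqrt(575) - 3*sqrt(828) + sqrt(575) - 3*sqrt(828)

3*sqrt(575) = 15*sqrt(23); 3*sqrt(828) = 18*sqrt(23); sqrt(575) = 5*sqrt(23); 3*sqrt(828) = 18*sqrt(23)
Combine: (15 - 18 + 5 - 18)·sqrt(23) = -16*sqrt(23)

-16*sqrt(23)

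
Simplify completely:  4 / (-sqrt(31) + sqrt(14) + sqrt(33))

(-8*sqrt(31) + 6*sqrt(33) + 25*sqrt(14) + sqrt(14322))/199

Group as (sqrt(14) + sqrt(33)) - sqrt(31); multiply by (sqrt(14) + sqrt(33)) + sqrt(31), then rationalise the remaining surd.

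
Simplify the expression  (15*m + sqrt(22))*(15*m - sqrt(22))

(15*m)^2 - (sqrt(22))^2 = 225*m^2 - 22.

225*m^2 - 22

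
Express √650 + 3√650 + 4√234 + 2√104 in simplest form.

√650 = 5*√26; 3√650 = 15*√26; 4√234 = 12*√26; 2√104 = 4*√26
Combine: (5 + 15 + 12 + 4)·√26 = 36*√26

36*√26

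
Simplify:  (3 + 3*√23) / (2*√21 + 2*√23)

Multiply numerator and denominator by -2*√21 + 2*√23.
Denominator becomes 8; numerator becomes -6*√483 - 6*√21 + 6*√23 + 138.

(-3*√483 - 3*√21 + 3*√23 + 69)/4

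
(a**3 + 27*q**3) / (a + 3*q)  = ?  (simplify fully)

a**2 - 3*a*q + 9*q**2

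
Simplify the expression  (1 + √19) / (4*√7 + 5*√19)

(-4*√133 - 4*√7 + 5*√19 + 95)/363

Multiply numerator and denominator by -4*√7 + 5*√19.
Denominator becomes 363; numerator becomes -4*√133 - 4*√7 + 5*√19 + 95.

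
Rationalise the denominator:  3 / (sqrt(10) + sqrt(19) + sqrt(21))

(-sqrt(3990) + 4*sqrt(21) + 6*sqrt(19) + 15*sqrt(10))/116

Group as (sqrt(10) + sqrt(19)) + sqrt(21); multiply by (sqrt(10) + sqrt(19)) - sqrt(21), then rationalise the remaining surd.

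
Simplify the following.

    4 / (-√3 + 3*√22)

Multiply numerator and denominator by √3 + 3*√22.
Denominator becomes 195; numerator becomes 4*√3 + 12*√22.

(4*√3 + 12*√22)/195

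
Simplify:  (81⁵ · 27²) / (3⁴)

81⁵ = 3^20; 27² = 3^6; 3⁴ = 3^4
Combine exponents: 3^22

3^22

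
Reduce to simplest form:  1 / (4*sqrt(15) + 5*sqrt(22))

(-4*sqrt(15) + 5*sqrt(22))/310

Multiply numerator and denominator by -4*sqrt(15) + 5*sqrt(22).
Denominator becomes 310; numerator becomes -4*sqrt(15) + 5*sqrt(22).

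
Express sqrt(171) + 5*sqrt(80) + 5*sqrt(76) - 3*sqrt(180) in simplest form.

sqrt(171) = 3*sqrt(19); 5*sqrt(80) = 20*sqrt(5); 5*sqrt(76) = 10*sqrt(19); 3*sqrt(180) = 18*sqrt(5)

2*sqrt(5) + 13*sqrt(19)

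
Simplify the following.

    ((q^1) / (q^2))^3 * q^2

Inside the bracket: (q^-1)
Raise to the power 3: (q^-3)
Multiply by q^2: add exponents.

1/q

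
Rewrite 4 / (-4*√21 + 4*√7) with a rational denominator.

Multiply numerator and denominator by 4*√7 + 4*√21.
Denominator becomes -224; numerator becomes 16*√7 + 16*√21.

(-√21 - √7)/14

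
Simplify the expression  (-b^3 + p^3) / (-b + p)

b^2 + b*p + p^2

p^3 - b^3 = (-b + p)(b^2 + b*p + p^2).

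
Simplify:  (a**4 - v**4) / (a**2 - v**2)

Difference of fourth powers: factor out (a**2 - v**2).

a**2 + v**2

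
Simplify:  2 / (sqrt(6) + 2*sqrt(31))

(-sqrt(6) + 2*sqrt(31))/59

Multiply numerator and denominator by -sqrt(6) + 2*sqrt(31).
Denominator becomes 118; numerator becomes -2*sqrt(6) + 4*sqrt(31).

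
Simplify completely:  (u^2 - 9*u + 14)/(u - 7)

u - 2

Factor: u^2 - 9*u + 14 = (u - 7)*(u - 2)
Cancel the common factor (u - 7).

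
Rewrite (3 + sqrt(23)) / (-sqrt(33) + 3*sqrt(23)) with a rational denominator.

(3*sqrt(33) + sqrt(759) + 9*sqrt(23) + 69)/174

Multiply numerator and denominator by sqrt(33) + 3*sqrt(23).
Denominator becomes 174; numerator becomes 3*sqrt(33) + sqrt(759) + 9*sqrt(23) + 69.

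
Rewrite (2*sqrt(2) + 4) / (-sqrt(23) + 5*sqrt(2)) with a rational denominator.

Multiply numerator and denominator by sqrt(23) + 5*sqrt(2).
Denominator becomes 27; numerator becomes 2*sqrt(46) + 4*sqrt(23) + 20 + 20*sqrt(2).

(2*sqrt(46) + 4*sqrt(23) + 20 + 20*sqrt(2))/27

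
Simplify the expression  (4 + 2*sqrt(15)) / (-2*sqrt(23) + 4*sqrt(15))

(2*sqrt(23) + 4*sqrt(15) + sqrt(345) + 30)/37

Multiply numerator and denominator by 2*sqrt(23) + 4*sqrt(15).
Denominator becomes 148; numerator becomes 8*sqrt(23) + 16*sqrt(15) + 4*sqrt(345) + 120.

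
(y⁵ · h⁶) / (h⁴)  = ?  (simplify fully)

h²*y⁵

Quotient: y⁵ · h²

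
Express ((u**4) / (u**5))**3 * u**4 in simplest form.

u

Inside the bracket: (u**-1)
Raise to the power 3: (u**-3)
Multiply by u**4: add exponents.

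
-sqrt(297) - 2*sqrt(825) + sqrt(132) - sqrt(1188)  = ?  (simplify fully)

sqrt(297) = 3*sqrt(33); 2*sqrt(825) = 10*sqrt(33); sqrt(132) = 2*sqrt(33); sqrt(1188) = 6*sqrt(33)
Combine: (-3 - 10 + 2 - 6)·sqrt(33) = -17*sqrt(33)

-17*sqrt(33)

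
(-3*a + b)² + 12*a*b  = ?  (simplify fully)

After expansion: 9*a² + 6*a*b + b² — a perfect-square trinomial.

(3*a + b)²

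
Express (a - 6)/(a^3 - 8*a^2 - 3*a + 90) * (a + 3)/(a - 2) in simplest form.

Factor: a^3 - 8*a^2 - 3*a + 90 = (a + 3)*(a - 5)*(a - 6)
Cancel the common factors (a - 6), (a + 3).

1/(a^2 - 7*a + 10)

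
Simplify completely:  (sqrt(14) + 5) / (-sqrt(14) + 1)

(-6*sqrt(14) - 19)/13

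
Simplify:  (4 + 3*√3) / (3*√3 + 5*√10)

Multiply numerator and denominator by -5*√10 + 3*√3.
Denominator becomes -223; numerator becomes -15*√30 - 20*√10 + 12*√3 + 27.

(-27 - 12*√3 + 20*√10 + 15*√30)/223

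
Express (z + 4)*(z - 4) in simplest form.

Product of conjugates: (P+Q)(P-Q) = P**2 - Q**2.

z**2 - 16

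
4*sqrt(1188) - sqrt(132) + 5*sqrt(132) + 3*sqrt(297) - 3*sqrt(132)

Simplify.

35*sqrt(33)

4*sqrt(1188) = 24*sqrt(33); sqrt(132) = 2*sqrt(33); 5*sqrt(132) = 10*sqrt(33); 3*sqrt(297) = 9*sqrt(33); 3*sqrt(132) = 6*sqrt(33)
Combine: (24 - 2 + 10 + 9 - 6)·sqrt(33) = 35*sqrt(33)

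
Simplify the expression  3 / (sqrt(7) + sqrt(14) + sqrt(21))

(-3*sqrt(42) + 3*sqrt(14) + 6*sqrt(7))/28

Group as (sqrt(7) + sqrt(21)) + sqrt(14); multiply by (sqrt(7) + sqrt(21)) - sqrt(14), then rationalise the remaining surd.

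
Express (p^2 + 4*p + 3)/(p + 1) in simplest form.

Factor: p^2 + 4*p + 3 = (p + 1)*(p + 3)
Cancel the common factor (p + 1).

p + 3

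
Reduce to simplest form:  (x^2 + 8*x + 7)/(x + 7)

Factor: x^2 + 8*x + 7 = (x + 1)*(x + 7)
Cancel the common factor (x + 7).

x + 1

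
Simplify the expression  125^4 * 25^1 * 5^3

5^17

125^4 = 5^12; 25^1 = 5^2; 5^3 = 5^3
Combine exponents: 5^17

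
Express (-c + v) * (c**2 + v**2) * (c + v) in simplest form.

Pair the conjugate factors: (v+c)(v-c) = -c**2 + v**2, then repeat with the next factor.

-c**4 + v**4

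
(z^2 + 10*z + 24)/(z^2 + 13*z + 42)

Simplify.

(z + 4)/(z + 7)

Factor: z^2 + 10*z + 24 = (z + 4)*(z + 6);  z^2 + 13*z + 42 = (z + 7)*(z + 6)
Cancel the common factor (z + 6).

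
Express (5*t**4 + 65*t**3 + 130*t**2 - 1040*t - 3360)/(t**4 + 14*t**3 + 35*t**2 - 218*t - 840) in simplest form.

(5*t + 20)/(t + 5)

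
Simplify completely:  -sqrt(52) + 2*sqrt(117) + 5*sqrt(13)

9*sqrt(13)

sqrt(52) = 2*sqrt(13); 2*sqrt(117) = 6*sqrt(13); 5*sqrt(13) = 5*sqrt(13)
Combine: (-2 + 6 + 5)·sqrt(13) = 9*sqrt(13)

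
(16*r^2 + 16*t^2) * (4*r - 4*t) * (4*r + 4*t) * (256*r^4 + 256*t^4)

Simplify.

((4*r)+(4*t))((4*r)-(4*t)) = 16*r^2 - 16*t^2; continue pairing.

65536*r^8 - 65536*t^8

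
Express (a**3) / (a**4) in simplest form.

Quotient: (a**-1)

1/a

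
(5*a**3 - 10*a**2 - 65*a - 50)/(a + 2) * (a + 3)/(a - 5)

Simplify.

Factor: 5*a**3 - 10*a**2 - 65*a - 50 = 5*(a + 2)*(a - 5)*(a + 1)
Cancel the common factors (a + 2), (a - 5).

5*a**2 + 20*a + 15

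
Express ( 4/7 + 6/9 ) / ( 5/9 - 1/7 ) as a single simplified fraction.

Numerator: 4/7 + 6/9 = 26/21
Denominator: 5/9 - 1/7 = 26/63
Divide: (26/21) · (63/26) = 3

3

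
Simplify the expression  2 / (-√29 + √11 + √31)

(-26*√29 + 18*√31 + 98*√11 + 4*√9889)/1195

Group as (√11 + √31) - √29; multiply by (√11 + √31) + √29, then rationalise the remaining surd.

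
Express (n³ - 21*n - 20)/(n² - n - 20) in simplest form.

Factor: n³ - 21*n - 20 = (n + 4)·(n + 1)·(n - 5);  n² - n - 20 = (n - 5)·(n + 4)
Cancel the common factors (n - 5), (n + 4).

n + 1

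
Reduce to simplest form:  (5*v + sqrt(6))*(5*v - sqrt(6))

(5*v)^2 - (sqrt(6))^2 = 25*v^2 - 6.

25*v^2 - 6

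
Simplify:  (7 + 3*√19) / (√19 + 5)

(-11 + 4*√19)/3

Multiply numerator and denominator by -√19 + 5.
Denominator becomes 6; numerator becomes -22 + 8*√19.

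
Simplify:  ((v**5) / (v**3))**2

v**4

Inside the bracket: v**2
Raise to the power 2: v**4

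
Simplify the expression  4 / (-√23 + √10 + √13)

(10*√13 + 13*√10 + √2990)/65

Group as (√10 + √13) - √23; multiply by (√10 + √13) + √23, then rationalise the remaining surd.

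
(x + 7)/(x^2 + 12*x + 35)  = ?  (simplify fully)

1/(x + 5)

Factor: x^2 + 12*x + 35 = (x + 7)*(x + 5)
Cancel the common factor (x + 7).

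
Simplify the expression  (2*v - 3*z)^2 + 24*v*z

(2*v + 3*z)^2

Expanding gives 4*v^2 + 12*v*z + 9*z^2, a perfect square.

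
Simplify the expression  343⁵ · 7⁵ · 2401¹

343⁵ = 7^15; 7⁵ = 7^5; 2401¹ = 7^4
Combine exponents: 7^24

7^24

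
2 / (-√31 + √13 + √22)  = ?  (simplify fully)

(-2*√31 + 11*√22 + 20*√13 + √8866)/282

Group as (√13 + √22) - √31; multiply by (√13 + √22) + √31, then rationalise the remaining surd.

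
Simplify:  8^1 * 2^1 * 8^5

8^1 = 2^3; 2^1 = 2^1; 8^5 = 2^15
Combine exponents: 2^19

2^19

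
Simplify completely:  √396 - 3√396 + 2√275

-2*√11

√396 = 6*√11; 3√396 = 18*√11; 2√275 = 10*√11
Combine: (6 - 18 + 10)·√11 = -2*√11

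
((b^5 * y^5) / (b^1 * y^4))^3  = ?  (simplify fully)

b^12*y^3

Inside the bracket: b^4 * y^1
Raise to the power 3: b^12 * y^3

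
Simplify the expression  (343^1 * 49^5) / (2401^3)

7^1

343^1 = 7^3; 49^5 = 7^10; 2401^3 = 7^12
Combine exponents: 7^1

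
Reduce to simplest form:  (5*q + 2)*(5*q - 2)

25*q^2 - 4

Difference of squares with P = 5*q, Q = 2.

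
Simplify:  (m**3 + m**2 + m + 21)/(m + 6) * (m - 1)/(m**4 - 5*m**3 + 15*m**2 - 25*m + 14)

(m + 3)/(m**2 + 4*m - 12)

Factor: m**3 + m**2 + m + 21 = (m + 3)*(m**2 - 2*m + 7);  m**4 - 5*m**3 + 15*m**2 - 25*m + 14 = (m - 1)*(m**2 - 2*m + 7)*(m - 2)
Cancel the common factors (m**2 - 2*m + 7), (m - 1).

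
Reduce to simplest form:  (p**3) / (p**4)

1/p

Quotient: (p**-1)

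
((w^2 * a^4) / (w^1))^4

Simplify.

a^16*w^4

Inside the bracket: w^1 * a^4
Raise to the power 4: w^4 * a^16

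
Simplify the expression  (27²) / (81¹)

3^2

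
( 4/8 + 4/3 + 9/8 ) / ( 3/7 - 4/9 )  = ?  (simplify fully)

Numerator: 4/8 + 4/3 + 9/8 = 71/24
Denominator: 3/7 - 4/9 = -1/63
Divide: (71/24) · (-63) = -1491/8

-1491/8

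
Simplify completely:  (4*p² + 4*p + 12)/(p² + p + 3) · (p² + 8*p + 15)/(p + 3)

4*p + 20

Factor: 4*p² + 4*p + 12 = 4·(p² + p + 3);  p² + 8*p + 15 = (p + 5)·(p + 3)
Cancel the common factors (p² + p + 3), (p + 3).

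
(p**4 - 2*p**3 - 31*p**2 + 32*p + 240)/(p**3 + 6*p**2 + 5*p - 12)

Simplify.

Factor: p**4 - 2*p**3 - 31*p**2 + 32*p + 240 = (p - 5)*(p + 4)*(p + 3)*(p - 4);  p**3 + 6*p**2 + 5*p - 12 = (p + 4)*(p + 3)*(p - 1)
Cancel the common factors (p + 4), (p + 3).

(p**2 - 9*p + 20)/(p - 1)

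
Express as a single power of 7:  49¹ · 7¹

7^3

49¹ = 7^2; 7¹ = 7^1
Combine exponents: 7^3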